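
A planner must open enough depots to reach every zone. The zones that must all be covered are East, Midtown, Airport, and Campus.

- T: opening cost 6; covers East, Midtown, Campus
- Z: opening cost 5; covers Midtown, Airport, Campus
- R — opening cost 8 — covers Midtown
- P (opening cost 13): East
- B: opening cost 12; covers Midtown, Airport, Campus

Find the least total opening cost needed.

11

Choose T and Z: together they cover East, Midtown, Airport, Campus — every zone.
Total opening cost: 6 + 5 = 11.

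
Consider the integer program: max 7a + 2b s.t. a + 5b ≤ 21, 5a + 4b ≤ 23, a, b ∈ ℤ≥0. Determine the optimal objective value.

The continuous relaxation peaks at (4.6, 0) with value 32.20; rounding to a feasible lattice point costs some objective.
(a,b)=(4,0): 1·4+5·0=4≤21, 5·4+4·0=20≤23, objective 28.
(a,b)=(3,1): 1·3+5·1=8≤21, 5·3+4·1=19≤23, objective 23.
(a,b)=(3,0): 1·3+5·0=3≤21, 5·3+4·0=15≤23, objective 21.
No feasible integer point exceeds 28.

28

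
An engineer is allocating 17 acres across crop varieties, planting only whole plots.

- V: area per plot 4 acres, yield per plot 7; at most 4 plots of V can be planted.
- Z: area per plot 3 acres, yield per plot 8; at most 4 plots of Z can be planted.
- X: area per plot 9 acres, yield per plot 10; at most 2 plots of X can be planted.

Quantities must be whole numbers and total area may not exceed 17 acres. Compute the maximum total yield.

39

Z has the best ratio (8/3); taking only Z gives at most 4×8 = 32 (stopped by the supply cap of 4).
Mixing does better — 1×V and 4×Z: area 16 ≤ 17, yield 1·7 + 4·8 = 39.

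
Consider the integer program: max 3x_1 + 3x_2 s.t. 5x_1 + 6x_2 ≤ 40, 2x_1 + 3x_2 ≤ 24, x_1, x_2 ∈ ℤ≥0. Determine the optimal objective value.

(x_1,x_2)=(8,0): 5·8+6·0=40≤40, 2·8+3·0=16≤24, objective 24.
(x_1,x_2)=(7,0): 5·7+6·0=35≤40, 2·7+3·0=14≤24, objective 21.
The best lattice point is (8,0), giving 24.

24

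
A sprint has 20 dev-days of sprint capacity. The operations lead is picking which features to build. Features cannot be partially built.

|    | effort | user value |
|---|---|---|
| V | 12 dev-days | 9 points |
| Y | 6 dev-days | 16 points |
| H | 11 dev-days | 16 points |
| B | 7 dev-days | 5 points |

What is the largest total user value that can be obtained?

This is a 0-1 knapsack instance.
V + Y: effort 12 + 6 = 18 ≤ 20, user value 9 + 16 = 25.
Y + H: effort 6 + 11 = 17 ≤ 20, user value 16 + 16 = 32.
Best is Y and H with total user value 32.

32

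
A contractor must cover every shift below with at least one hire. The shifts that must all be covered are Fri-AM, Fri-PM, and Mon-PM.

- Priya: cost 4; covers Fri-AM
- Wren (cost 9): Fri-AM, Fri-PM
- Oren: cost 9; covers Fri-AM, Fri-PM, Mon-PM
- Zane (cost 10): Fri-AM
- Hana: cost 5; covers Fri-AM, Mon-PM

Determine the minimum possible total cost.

9

The greedy cost-per-new-shift heuristic would pick Hana and Wren for 14, but a cheaper cover exists.
Oren alone covers Fri-AM, Fri-PM, Mon-PM — every shift.
Total cost: 9.
No cover costs less than 9.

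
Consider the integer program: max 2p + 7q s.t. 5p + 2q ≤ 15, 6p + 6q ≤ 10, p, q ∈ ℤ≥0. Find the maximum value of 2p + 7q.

7

(p,q)=(0,1): 5·0+2·1=2≤15, 6·0+6·1=6≤10, objective 7.
(p,q)=(1,0): 5·1+2·0=5≤15, 6·1+6·0=6≤10, objective 2.
(p,q)=(0,0): 5·0+2·0=0≤15, 6·0+6·0=0≤10, objective 0.
No feasible integer point exceeds 7.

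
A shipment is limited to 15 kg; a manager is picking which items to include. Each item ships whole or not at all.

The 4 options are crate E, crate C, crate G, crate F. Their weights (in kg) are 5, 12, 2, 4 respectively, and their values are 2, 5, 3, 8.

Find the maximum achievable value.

This is an integer program with binary decision variables.
Allowing fractional choices, the relaxed optimum would be about 14.8, but items are indivisible.
crate G + crate F: weight 2 + 4 = 6 ≤ 15, value 3 + 8 = 11.
crate E + crate G + crate F: weight 5 + 2 + 4 = 11 ≤ 15, value 2 + 3 + 8 = 13.
Best is crate E, crate G, and crate F with total value 13.

13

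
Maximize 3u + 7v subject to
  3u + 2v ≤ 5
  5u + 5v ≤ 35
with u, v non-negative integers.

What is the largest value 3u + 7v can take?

(u,v)=(0,2): 3·0+2·2=4≤5, 5·0+5·2=10≤35, objective 14.
(u,v)=(1,1): 3·1+2·1=5≤5, 5·1+5·1=10≤35, objective 10.
(u,v)=(0,1): 3·0+2·1=2≤5, 5·0+5·1=5≤35, objective 7.
Maximum is 14 at (u,v)=(0,2).

14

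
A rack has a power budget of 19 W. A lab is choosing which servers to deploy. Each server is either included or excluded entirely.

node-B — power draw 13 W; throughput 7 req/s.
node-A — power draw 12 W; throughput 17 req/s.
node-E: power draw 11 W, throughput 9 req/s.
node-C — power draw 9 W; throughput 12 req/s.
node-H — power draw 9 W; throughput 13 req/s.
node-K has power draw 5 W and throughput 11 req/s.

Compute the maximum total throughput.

28

This is a 0-1 knapsack instance.
Allowing fractional choices, the relaxed optimum would be about 31.1, but servers are indivisible.
node-A + node-K: power draw 12 + 5 = 17 ≤ 19, throughput 17 + 11 = 28.
node-C + node-H: power draw 9 + 9 = 18 ≤ 19, throughput 12 + 13 = 25.
node-H + node-K: power draw 9 + 5 = 14 ≤ 19, throughput 13 + 11 = 24.
Best is node-A and node-K with total throughput 28.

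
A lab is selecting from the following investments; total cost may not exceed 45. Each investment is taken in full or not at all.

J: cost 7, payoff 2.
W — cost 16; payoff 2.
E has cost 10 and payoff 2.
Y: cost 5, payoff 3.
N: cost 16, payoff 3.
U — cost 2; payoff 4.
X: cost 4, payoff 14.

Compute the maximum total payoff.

28

This is an integer program with binary decision variables.
Take J, E, Y, N, U, and X: cost 7 + 10 + 5 + 16 + 2 + 4 = 44 ≤ 45, payoff 2 + 2 + 3 + 3 + 4 + 14 = 28.
No other feasible combination does better.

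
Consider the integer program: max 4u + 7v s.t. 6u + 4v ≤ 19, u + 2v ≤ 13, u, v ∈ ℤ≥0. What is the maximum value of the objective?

(u,v)=(0,4): 6·0+4·4=16≤19, 1·0+2·4=8≤13, objective 28.
(u,v)=(1,3): 6·1+4·3=18≤19, 1·1+2·3=7≤13, objective 25.
No feasible integer point exceeds 28.

28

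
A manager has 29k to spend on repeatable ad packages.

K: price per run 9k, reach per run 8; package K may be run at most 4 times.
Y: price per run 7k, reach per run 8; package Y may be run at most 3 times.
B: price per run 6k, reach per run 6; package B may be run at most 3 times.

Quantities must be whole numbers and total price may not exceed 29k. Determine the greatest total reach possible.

Y has the best ratio (8/7); taking only Y gives at most 3×8 = 24 (stopped by the supply cap of 3).
Mixing does better — 3×Y and 1×B: price 27 ≤ 29, reach 3·8 + 1·6 = 30.

30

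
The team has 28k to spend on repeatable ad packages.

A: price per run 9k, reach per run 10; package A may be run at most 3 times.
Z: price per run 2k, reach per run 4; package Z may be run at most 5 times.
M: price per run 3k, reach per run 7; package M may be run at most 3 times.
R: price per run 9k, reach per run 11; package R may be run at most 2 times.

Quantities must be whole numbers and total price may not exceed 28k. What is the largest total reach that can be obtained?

5×Z, 3×M, and 1×R: price 28 ≤ 28, reach 5·4 + 3·7 + 1·11 = 52.
1×A, 5×Z, and 3×M: price 28 ≤ 28, reach 1·10 + 5·4 + 3·7 = 51.
Best is 52.

52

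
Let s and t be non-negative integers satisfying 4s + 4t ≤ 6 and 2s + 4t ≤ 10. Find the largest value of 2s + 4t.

(s,t)=(0,1): 4·0+4·1=4≤6, 2·0+4·1=4≤10, objective 4.
(s,t)=(1,0): 4·1+4·0=4≤6, 2·1+4·0=2≤10, objective 2.
(s,t)=(0,0): 4·0+4·0=0≤6, 2·0+4·0=0≤10, objective 0.
No feasible integer point exceeds 4.

4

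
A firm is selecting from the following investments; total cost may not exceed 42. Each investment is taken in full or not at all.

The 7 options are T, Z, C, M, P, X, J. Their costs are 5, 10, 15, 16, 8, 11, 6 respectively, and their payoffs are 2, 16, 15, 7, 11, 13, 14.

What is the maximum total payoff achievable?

Allowing fractional choices, the relaxed optimum would be about 61.0, but investments are indivisible.
Z + C + X + J: cost 10 + 15 + 11 + 6 = 42 ≤ 42, payoff 16 + 15 + 13 + 14 = 58.
T + Z + P + X + J: cost 5 + 10 + 8 + 11 + 6 = 40 ≤ 42, payoff 2 + 16 + 11 + 13 + 14 = 56.
Z + C + P + J: cost 10 + 15 + 8 + 6 = 39 ≤ 42, payoff 16 + 15 + 11 + 14 = 56.
Best is Z, C, X, and J with total payoff 58.

58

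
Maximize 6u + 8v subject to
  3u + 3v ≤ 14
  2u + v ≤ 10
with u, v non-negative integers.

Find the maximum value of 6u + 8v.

The continuous relaxation peaks at (0, 4.67) with value 37.33; rounding to a feasible lattice point costs some objective.
(u,v)=(0,4): 3·0+3·4=12≤14, 2·0+1·4=4≤10, objective 32.
(u,v)=(1,3): 3·1+3·3=12≤14, 2·1+1·3=5≤10, objective 30.
The best lattice point is (0,4), giving 32.

32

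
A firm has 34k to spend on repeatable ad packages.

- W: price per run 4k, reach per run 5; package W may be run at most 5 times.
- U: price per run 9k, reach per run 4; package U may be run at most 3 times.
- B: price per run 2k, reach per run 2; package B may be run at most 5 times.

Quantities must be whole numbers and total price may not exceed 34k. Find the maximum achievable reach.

35

5×W and 5×B: price 30 ≤ 34, reach 5·5 + 5·2 = 35.
5×W and 4×B: price 28 ≤ 34, reach 5·5 + 4·2 = 33.
Best is 35.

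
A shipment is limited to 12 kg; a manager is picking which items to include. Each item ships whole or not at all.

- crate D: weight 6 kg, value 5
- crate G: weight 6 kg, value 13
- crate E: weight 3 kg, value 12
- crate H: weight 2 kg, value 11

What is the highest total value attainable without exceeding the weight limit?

Treat it as a binary knapsack problem.
crate D + crate E + crate H: weight 6 + 3 + 2 = 11 ≤ 12, value 5 + 12 + 11 = 28.
crate G + crate E + crate H: weight 6 + 3 + 2 = 11 ≤ 12, value 13 + 12 + 11 = 36.
Best is crate G, crate E, and crate H with total value 36.

36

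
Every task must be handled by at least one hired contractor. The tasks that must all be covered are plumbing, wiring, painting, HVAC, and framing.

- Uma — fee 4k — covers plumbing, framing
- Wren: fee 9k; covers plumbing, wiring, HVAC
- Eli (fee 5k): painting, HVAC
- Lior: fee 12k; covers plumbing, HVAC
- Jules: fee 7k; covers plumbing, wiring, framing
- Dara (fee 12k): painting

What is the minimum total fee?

The greedy cost-per-new-task heuristic would pick Uma, Eli, and Jules for 16, but a cheaper cover exists.
Choose Eli and Jules: together they cover plumbing, wiring, painting, HVAC, framing — every task.
Total fee: 5 + 7 = 12.
No cover costs less than 12.

12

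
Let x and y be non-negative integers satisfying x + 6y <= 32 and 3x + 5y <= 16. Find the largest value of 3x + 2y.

15

(x,y)=(5,0): 1·5+6·0=5≤32, 3·5+5·0=15≤16, objective 15.
(x,y)=(4,0): 1·4+6·0=4≤32, 3·4+5·0=12≤16, objective 12.
No feasible integer point exceeds 15.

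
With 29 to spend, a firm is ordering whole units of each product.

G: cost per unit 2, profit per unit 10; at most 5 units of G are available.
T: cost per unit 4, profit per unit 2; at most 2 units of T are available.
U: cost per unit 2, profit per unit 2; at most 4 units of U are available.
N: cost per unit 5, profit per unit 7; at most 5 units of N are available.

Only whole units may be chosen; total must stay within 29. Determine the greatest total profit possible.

75

Take 5×G, 2×U, and 3×N: cost 29 ≤ 29, profit 5·10 + 2·2 + 3·7 = 75.
G has the best ratio (10/2) and is taken to its limit of 5; remaining capacity is filled optimally with the others.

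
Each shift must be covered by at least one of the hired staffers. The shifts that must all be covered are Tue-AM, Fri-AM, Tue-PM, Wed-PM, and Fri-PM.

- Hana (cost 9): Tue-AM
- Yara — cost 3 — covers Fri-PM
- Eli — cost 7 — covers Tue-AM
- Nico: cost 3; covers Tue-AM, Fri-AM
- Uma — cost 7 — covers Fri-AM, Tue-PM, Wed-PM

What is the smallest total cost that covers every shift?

13

This is a weighted set-cover instance.
Choose Yara, Nico, and Uma: together they cover Tue-AM, Fri-AM, Tue-PM, Wed-PM, Fri-PM — every shift.
Total cost: 3 + 3 + 7 = 13.
No cover costs less than 13.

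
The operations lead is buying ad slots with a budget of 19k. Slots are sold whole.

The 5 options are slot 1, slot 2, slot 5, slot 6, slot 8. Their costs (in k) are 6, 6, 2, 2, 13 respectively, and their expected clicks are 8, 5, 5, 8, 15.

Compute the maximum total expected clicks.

slot 5 + slot 6 + slot 8: cost 2 + 2 + 13 = 17 ≤ 19, expected clicks 5 + 8 + 15 = 28.
slot 1 + slot 2 + slot 5 + slot 6: cost 6 + 6 + 2 + 2 = 16 ≤ 19, expected clicks 8 + 5 + 5 + 8 = 26.
Best is slot 5, slot 6, and slot 8 with total expected clicks 28.

28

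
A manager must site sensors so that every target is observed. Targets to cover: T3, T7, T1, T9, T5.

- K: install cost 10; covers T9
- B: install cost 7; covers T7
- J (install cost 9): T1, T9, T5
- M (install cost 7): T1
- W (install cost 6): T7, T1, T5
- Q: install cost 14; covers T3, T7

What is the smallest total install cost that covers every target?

23

This is a weighted set-cover instance.
Choose J and Q: together they cover T3, T7, T1, T9, T5 — every target.
Total install cost: 9 + 14 = 23.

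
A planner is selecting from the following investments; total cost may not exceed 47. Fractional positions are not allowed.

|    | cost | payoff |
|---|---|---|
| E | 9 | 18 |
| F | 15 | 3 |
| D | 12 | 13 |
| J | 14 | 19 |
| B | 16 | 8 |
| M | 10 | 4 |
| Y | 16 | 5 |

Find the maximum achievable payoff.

E + D + J: cost 9 + 12 + 14 = 35 ≤ 47, payoff 18 + 13 + 19 = 50.
E + J + B: cost 9 + 14 + 16 = 39 ≤ 47, payoff 18 + 19 + 8 = 45.
E + D + J + M: cost 9 + 12 + 14 + 10 = 45 ≤ 47, payoff 18 + 13 + 19 + 4 = 54.
Best is E, D, J, and M with total payoff 54.

54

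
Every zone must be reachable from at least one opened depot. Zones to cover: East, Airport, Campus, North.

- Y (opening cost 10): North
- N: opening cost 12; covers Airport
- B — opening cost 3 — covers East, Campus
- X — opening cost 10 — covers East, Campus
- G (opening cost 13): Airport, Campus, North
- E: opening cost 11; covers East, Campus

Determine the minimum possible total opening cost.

16

Choose B and G: together they cover East, Airport, Campus, North — every zone.
Total opening cost: 3 + 13 = 16.
No cover costs less than 16.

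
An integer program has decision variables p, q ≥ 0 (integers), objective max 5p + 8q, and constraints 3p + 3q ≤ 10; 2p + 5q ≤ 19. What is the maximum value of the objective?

24

Relaxing integrality, the LP optimum is 26.67 at (p,q) = (0, 3.33), which is not an integer point.
(p,q)=(0,3): 3·0+3·3=9≤10, 2·0+5·3=15≤19, objective 24.
(p,q)=(1,2): 3·1+3·2=9≤10, 2·1+5·2=12≤19, objective 21.
No feasible integer point exceeds 24.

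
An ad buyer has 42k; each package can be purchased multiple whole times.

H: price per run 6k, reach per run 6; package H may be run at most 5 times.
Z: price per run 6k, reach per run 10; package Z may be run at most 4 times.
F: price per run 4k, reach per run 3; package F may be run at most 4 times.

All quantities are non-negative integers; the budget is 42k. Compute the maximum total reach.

58

Z has the best ratio (10/6); taking only Z gives at most 4×10 = 40 (stopped by the supply cap of 4).
Mixing does better — 3×H and 4×Z: price 42 ≤ 42, reach 3·6 + 4·10 = 58.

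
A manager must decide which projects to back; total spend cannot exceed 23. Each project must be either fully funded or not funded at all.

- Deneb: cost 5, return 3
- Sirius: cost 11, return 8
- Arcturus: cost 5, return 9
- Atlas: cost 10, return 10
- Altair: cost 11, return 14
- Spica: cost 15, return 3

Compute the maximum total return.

Allowing fractional choices, the relaxed optimum would be about 30.0, but projects are indivisible.
Arcturus + Altair: cost 5 + 11 = 16 ≤ 23, return 9 + 14 = 23.
Deneb + Arcturus + Altair: cost 5 + 5 + 11 = 21 ≤ 23, return 3 + 9 + 14 = 26.
Atlas + Altair: cost 10 + 11 = 21 ≤ 23, return 10 + 14 = 24.
Best is Deneb, Arcturus, and Altair with total return 26.

26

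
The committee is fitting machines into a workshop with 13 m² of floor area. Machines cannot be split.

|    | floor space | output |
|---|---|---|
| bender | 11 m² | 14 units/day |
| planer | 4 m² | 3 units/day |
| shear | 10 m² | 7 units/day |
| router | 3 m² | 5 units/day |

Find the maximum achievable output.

14

This is an integer program with binary decision variables.
bender: floor space 11 ≤ 13, output 14.
planer + router: floor space 4 + 3 = 7 ≤ 13, output 3 + 5 = 8.
shear + router: floor space 10 + 3 = 13 ≤ 13, output 7 + 5 = 12.
Best is bender with total output 14.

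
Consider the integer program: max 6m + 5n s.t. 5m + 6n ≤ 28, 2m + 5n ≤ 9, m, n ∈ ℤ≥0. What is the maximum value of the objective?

24

Relaxing integrality, the LP optimum is 27.00 at (m,n) = (4.5, 0), which is not an integer point.
(m,n)=(4,0): 5·4+6·0=20≤28, 2·4+5·0=8≤9, objective 24.
(m,n)=(3,0): 5·3+6·0=15≤28, 2·3+5·0=6≤9, objective 18.
No feasible integer point exceeds 24.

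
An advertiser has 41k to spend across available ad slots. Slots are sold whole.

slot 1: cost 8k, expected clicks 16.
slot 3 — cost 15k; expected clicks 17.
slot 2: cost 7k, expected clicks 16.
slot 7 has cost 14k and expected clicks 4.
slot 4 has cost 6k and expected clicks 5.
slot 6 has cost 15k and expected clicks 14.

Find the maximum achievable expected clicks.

slot 1 + slot 2 + slot 4 + slot 6: cost 8 + 7 + 6 + 15 = 36 ≤ 41, expected clicks 16 + 16 + 5 + 14 = 51.
slot 1 + slot 3 + slot 2: cost 8 + 15 + 7 = 30 ≤ 41, expected clicks 16 + 17 + 16 = 49.
slot 1 + slot 3 + slot 2 + slot 4: cost 8 + 15 + 7 + 6 = 36 ≤ 41, expected clicks 16 + 17 + 16 + 5 = 54.
Best is slot 1, slot 3, slot 2, and slot 4 with total expected clicks 54.

54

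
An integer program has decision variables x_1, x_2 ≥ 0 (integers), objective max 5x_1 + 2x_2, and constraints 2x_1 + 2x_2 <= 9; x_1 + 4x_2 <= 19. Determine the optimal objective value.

20

(x_1,x_2)=(4,0): 2·4+2·0=8≤9, 1·4+4·0=4≤19, objective 20.
(x_1,x_2)=(3,1): 2·3+2·1=8≤9, 1·3+4·1=7≤19, objective 17.
(x_1,x_2)=(3,0): 2·3+2·0=6≤9, 1·3+4·0=3≤19, objective 15.
Maximum is 20 at (x_1,x_2)=(4,0).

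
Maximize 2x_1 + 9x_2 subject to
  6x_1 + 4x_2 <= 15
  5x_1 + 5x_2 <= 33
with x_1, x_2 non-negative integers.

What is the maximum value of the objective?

27

(x_1,x_2)=(0,3) is feasible, giving 27.
(x_1,x_2)=(1,2) is feasible, giving 20.
(x_1,x_2)=(0,2) is feasible, giving 18.
The best lattice point is (0,3), giving 27.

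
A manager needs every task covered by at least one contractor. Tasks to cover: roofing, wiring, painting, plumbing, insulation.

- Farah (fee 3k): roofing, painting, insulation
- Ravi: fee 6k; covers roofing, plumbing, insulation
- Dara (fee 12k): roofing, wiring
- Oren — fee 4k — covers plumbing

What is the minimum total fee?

Choose Farah, Dara, and Oren: together they cover roofing, wiring, painting, plumbing, insulation — every task.
Total fee: 3 + 12 + 4 = 19.
No cover costs less than 19.

19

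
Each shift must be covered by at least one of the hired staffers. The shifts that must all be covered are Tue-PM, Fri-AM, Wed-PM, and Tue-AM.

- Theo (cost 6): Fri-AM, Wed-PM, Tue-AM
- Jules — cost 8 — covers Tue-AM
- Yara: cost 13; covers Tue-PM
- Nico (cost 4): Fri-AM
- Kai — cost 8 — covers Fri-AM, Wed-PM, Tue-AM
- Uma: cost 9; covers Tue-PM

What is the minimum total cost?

Choose Theo and Uma: together they cover Tue-PM, Fri-AM, Wed-PM, Tue-AM — every shift.
Total cost: 6 + 9 = 15.
No cover costs less than 15.

15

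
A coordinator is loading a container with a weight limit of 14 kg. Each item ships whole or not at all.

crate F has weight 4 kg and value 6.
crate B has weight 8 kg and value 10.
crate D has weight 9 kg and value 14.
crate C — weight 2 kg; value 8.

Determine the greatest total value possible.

24

crate F + crate B + crate C: weight 4 + 8 + 2 = 14 ≤ 14, value 6 + 10 + 8 = 24.
crate D + crate C: weight 9 + 2 = 11 ≤ 14, value 14 + 8 = 22.
crate F + crate D: weight 4 + 9 = 13 ≤ 14, value 6 + 14 = 20.
Best is crate F, crate B, and crate C with total value 24.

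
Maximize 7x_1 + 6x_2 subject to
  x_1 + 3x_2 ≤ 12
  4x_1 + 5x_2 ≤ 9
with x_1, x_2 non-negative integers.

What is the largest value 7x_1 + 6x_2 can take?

14

Relaxing integrality, the LP optimum is 15.75 at (x_1,x_2) = (2.25, 0), which is not an integer point.
(x_1,x_2)=(2,0): 1·2+3·0=2≤12, 4·2+5·0=8≤9, objective 14.
(x_1,x_2)=(1,1): 1·1+3·1=4≤12, 4·1+5·1=9≤9, objective 13.
No feasible integer point exceeds 14.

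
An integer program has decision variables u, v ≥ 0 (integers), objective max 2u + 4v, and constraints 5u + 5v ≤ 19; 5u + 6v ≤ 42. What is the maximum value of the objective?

(u,v)=(0,3): 5·0+5·3=15≤19, 5·0+6·3=18≤42, objective 12.
(u,v)=(1,2): 5·1+5·2=15≤19, 5·1+6·2=17≤42, objective 10.
The best lattice point is (0,3), giving 12.

12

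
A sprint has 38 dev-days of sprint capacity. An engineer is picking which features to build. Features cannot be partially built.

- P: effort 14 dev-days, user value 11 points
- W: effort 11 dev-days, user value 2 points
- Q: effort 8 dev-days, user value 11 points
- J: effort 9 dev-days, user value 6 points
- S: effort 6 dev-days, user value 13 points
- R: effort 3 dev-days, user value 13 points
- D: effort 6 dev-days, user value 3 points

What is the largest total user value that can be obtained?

51

Allowing fractional choices, the relaxed optimum would be about 52.7, but features are indivisible.
P + Q + S + R: effort 14 + 8 + 6 + 3 = 31 ≤ 38, user value 11 + 11 + 13 + 13 = 48.
Q + J + S + R + D: effort 8 + 9 + 6 + 3 + 6 = 32 ≤ 38, user value 11 + 6 + 13 + 13 + 3 = 46.
P + Q + S + R + D: effort 14 + 8 + 6 + 3 + 6 = 37 ≤ 38, user value 11 + 11 + 13 + 13 + 3 = 51.
Best is P, Q, S, R, and D with total user value 51.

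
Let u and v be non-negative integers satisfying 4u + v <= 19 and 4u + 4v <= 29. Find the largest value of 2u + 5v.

35

The continuous relaxation peaks at (0, 7.25) with value 36.25; rounding to a feasible lattice point costs some objective.
(u,v)=(0,7): 4·0+1·7=7≤19, 4·0+4·7=28≤29, objective 35.
(u,v)=(1,6): 4·1+1·6=10≤19, 4·1+4·6=28≤29, objective 32.
(u,v)=(0,6): 4·0+1·6=6≤19, 4·0+4·6=24≤29, objective 30.
Maximum is 35 at (u,v)=(0,7).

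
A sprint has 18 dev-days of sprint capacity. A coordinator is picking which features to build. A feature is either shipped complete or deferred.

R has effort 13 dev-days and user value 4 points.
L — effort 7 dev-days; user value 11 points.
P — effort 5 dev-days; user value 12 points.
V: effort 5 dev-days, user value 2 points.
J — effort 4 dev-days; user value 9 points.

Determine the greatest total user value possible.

32

Take L, P, and J: effort 7 + 5 + 4 = 16 ≤ 18, user value 11 + 12 + 9 = 32.
No other feasible combination does better.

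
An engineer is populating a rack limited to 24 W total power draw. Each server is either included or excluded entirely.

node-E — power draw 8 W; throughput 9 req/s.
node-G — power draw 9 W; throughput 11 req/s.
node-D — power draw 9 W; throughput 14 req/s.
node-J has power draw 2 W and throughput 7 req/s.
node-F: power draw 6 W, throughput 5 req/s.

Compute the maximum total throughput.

Allowing fractional choices, the relaxed optimum would be about 36.5, but servers are indivisible.
node-G + node-D + node-J: power draw 9 + 9 + 2 = 20 ≤ 24, throughput 11 + 14 + 7 = 32.
node-E + node-D + node-J: power draw 8 + 9 + 2 = 19 ≤ 24, throughput 9 + 14 + 7 = 30.
Best is node-G, node-D, and node-J with total throughput 32.

32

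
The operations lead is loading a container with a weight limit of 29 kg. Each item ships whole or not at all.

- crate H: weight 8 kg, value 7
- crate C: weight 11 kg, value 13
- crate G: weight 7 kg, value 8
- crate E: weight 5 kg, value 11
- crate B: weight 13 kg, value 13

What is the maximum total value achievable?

Treat it as a binary knapsack problem.
Allowing fractional choices, the relaxed optimum would be about 38.0, but items are indivisible.
crate G + crate E + crate B: weight 7 + 5 + 13 = 25 ≤ 29, value 8 + 11 + 13 = 32.
crate C + crate E + crate B: weight 11 + 5 + 13 = 29 ≤ 29, value 13 + 11 + 13 = 37.
crate C + crate G + crate E: weight 11 + 7 + 5 = 23 ≤ 29, value 13 + 8 + 11 = 32.
Best is crate C, crate E, and crate B with total value 37.

37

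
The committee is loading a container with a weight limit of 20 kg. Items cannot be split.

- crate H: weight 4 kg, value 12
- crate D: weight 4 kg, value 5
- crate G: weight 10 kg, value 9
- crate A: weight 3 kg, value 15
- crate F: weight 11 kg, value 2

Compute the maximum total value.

crate D + crate G + crate A: weight 4 + 10 + 3 = 17 ≤ 20, value 5 + 9 + 15 = 29.
crate H + crate G + crate A: weight 4 + 10 + 3 = 17 ≤ 20, value 12 + 9 + 15 = 36.
crate H + crate D + crate A: weight 4 + 4 + 3 = 11 ≤ 20, value 12 + 5 + 15 = 32.
Best is crate H, crate G, and crate A with total value 36.

36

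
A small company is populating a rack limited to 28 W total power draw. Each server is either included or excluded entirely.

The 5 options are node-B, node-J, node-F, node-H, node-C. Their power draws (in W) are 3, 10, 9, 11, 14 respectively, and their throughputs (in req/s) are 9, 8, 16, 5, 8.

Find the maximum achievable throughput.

Allowing fractional choices, the relaxed optimum would be about 36.4, but servers are indivisible.
node-B + node-F + node-H: power draw 3 + 9 + 11 = 23 ≤ 28, throughput 9 + 16 + 5 = 30.
node-B + node-J + node-F: power draw 3 + 10 + 9 = 22 ≤ 28, throughput 9 + 8 + 16 = 33.
node-B + node-F + node-C: power draw 3 + 9 + 14 = 26 ≤ 28, throughput 9 + 16 + 8 = 33.
The maximum throughput is 33; one optimal choice is node-B, node-J, and node-F.

33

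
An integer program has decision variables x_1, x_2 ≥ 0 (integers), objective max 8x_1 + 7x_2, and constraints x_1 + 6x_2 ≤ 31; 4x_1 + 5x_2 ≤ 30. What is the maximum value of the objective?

56

Relaxing integrality, the LP optimum is 60.00 at (x_1,x_2) = (7.5, 0), which is not an integer point.
(x_1,x_2)=(7,0): 1·7+6·0=7≤31, 4·7+5·0=28≤30, objective 56.
(x_1,x_2)=(6,1): 1·6+6·1=12≤31, 4·6+5·1=29≤30, objective 55.
The best lattice point is (7,0), giving 56.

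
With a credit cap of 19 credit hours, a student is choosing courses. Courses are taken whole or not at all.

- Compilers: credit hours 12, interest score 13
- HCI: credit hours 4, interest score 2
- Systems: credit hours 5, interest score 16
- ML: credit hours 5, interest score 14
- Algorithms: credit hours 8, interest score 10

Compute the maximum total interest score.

Allowing fractional choices, the relaxed optimum would be about 41.1, but courses are indivisible.
Systems + ML + Algorithms: credit hours 5 + 5 + 8 = 18 ≤ 19, interest score 16 + 14 + 10 = 40.
HCI + Systems + ML: credit hours 4 + 5 + 5 = 14 ≤ 19, interest score 2 + 16 + 14 = 32.
Best is Systems, ML, and Algorithms with total interest score 40.

40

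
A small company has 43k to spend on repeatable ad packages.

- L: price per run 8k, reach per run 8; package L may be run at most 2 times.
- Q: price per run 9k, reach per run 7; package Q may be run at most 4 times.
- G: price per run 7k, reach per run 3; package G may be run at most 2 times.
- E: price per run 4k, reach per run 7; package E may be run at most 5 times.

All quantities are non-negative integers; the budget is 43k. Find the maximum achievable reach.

54

Take 2×L, 1×G, and 5×E: price 43 ≤ 43, reach 2·8 + 1·3 + 5·7 = 54.
E has the best ratio (7/4) and is taken to its limit of 5; remaining capacity is filled optimally with the others.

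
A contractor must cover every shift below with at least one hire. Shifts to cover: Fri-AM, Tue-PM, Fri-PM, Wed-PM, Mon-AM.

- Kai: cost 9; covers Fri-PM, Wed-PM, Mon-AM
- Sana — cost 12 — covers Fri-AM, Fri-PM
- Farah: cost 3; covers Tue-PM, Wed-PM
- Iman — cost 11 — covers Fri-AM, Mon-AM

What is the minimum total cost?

23

This is a weighted set-cover instance.
Choose Kai, Farah, and Iman: together they cover Fri-AM, Tue-PM, Fri-PM, Wed-PM, Mon-AM — every shift.
Total cost: 9 + 3 + 11 = 23.
No cover costs less than 23.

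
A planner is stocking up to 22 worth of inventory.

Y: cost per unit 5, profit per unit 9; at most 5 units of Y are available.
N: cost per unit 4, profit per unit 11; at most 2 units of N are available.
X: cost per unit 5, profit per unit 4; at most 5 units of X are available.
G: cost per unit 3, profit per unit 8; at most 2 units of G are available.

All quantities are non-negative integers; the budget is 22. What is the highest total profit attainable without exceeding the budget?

N has the best ratio (11/4); taking only N gives at most 2×11 = 22 (stopped by the supply cap of 2).
Mixing does better — 2×Y, 2×N, and 1×G: cost 21 ≤ 22, profit 2·9 + 2·11 + 1·8 = 48.

48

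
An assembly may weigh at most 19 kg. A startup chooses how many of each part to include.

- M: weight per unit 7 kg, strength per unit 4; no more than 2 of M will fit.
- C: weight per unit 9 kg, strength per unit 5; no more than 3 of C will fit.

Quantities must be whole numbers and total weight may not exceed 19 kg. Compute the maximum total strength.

10

1×M and 1×C: weight 16 ≤ 19, strength 1·4 + 1·5 = 9.
2×C: weight 18 ≤ 19, strength 2·5 = 10.
Best is 10.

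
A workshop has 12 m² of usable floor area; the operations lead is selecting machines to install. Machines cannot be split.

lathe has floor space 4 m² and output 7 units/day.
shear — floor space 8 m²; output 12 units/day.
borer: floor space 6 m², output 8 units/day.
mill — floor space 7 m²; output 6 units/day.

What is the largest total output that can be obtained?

lathe + borer: floor space 4 + 6 = 10 ≤ 12, output 7 + 8 = 15.
lathe + shear: floor space 4 + 8 = 12 ≤ 12, output 7 + 12 = 19.
lathe + mill: floor space 4 + 7 = 11 ≤ 12, output 7 + 6 = 13.
Best is lathe and shear with total output 19.

19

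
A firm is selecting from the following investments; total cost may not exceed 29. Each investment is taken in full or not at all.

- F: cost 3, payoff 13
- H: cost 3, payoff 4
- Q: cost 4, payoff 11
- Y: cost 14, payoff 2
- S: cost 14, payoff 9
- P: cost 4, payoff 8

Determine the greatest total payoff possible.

Allowing fractional choices, the relaxed optimum would be about 45.1, but investments are indivisible.
F + Q + S + P: cost 3 + 4 + 14 + 4 = 25 ≤ 29, payoff 13 + 11 + 9 + 8 = 41.
F + H + Q + Y + P: cost 3 + 3 + 4 + 14 + 4 = 28 ≤ 29, payoff 13 + 4 + 11 + 2 + 8 = 38.
F + H + Q + S + P: cost 3 + 3 + 4 + 14 + 4 = 28 ≤ 29, payoff 13 + 4 + 11 + 9 + 8 = 45.
Best is F, H, Q, S, and P with total payoff 45.

45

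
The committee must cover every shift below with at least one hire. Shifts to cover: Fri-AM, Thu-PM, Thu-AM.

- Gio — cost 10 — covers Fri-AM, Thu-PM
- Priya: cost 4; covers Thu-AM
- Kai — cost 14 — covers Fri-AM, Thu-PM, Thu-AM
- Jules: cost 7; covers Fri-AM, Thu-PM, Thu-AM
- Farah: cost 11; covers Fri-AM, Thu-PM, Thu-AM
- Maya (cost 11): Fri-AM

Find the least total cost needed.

Jules alone covers Fri-AM, Thu-PM, Thu-AM — every shift.
Total cost: 7.
No cover costs less than 7.

7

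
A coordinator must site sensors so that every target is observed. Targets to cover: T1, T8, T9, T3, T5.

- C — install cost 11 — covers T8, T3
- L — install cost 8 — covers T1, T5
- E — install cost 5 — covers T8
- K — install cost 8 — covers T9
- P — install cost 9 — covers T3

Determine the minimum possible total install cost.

Choose C, L, and K: together they cover T1, T8, T9, T3, T5 — every target.
Total install cost: 11 + 8 + 8 = 27.

27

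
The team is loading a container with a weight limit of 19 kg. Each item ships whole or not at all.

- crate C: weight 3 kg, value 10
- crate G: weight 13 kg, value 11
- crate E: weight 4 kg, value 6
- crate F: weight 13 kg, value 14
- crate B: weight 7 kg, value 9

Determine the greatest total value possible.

25

Treat it as a binary knapsack problem.
Allowing fractional choices, the relaxed optimum would be about 30.4, but items are indivisible.
crate C + crate F: weight 3 + 13 = 16 ≤ 19, value 10 + 14 = 24.
crate C + crate E + crate B: weight 3 + 4 + 7 = 14 ≤ 19, value 10 + 6 + 9 = 25.
crate C + crate G: weight 3 + 13 = 16 ≤ 19, value 10 + 11 = 21.
Best is crate C, crate E, and crate B with total value 25.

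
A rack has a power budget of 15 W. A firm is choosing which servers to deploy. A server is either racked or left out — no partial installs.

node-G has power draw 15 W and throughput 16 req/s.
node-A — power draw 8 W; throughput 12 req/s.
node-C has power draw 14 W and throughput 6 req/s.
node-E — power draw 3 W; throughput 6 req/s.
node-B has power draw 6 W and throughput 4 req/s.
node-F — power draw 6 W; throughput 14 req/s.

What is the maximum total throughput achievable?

Allowing fractional choices, the relaxed optimum would be about 29.0, but servers are indivisible.
node-A + node-F: power draw 8 + 6 = 14 ≤ 15, throughput 12 + 14 = 26.
node-E + node-B + node-F: power draw 3 + 6 + 6 = 15 ≤ 15, throughput 6 + 4 + 14 = 24.
Best is node-A and node-F with total throughput 26.

26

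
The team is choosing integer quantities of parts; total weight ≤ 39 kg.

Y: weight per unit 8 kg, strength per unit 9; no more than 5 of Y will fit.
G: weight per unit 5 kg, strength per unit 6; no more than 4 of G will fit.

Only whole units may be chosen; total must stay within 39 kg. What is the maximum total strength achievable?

45

Take 3×Y and 3×G: weight 39 ≤ 39, strength 3·9 + 3·6 = 45.
No other integer combination yields more.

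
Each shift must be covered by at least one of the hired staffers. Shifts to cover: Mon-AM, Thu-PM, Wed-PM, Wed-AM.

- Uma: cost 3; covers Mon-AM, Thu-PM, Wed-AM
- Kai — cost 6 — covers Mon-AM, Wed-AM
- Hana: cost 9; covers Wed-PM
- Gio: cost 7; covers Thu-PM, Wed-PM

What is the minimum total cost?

Choose Uma and Gio: together they cover Mon-AM, Thu-PM, Wed-PM, Wed-AM — every shift.
Total cost: 3 + 7 = 10.
No cover costs less than 10.

10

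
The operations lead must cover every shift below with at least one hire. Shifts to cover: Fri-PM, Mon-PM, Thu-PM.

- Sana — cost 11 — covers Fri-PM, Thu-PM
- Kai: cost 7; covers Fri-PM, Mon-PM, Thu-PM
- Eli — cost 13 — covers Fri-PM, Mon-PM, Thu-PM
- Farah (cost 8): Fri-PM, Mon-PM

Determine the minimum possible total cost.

This is an integer covering problem.
Kai alone covers Fri-PM, Mon-PM, Thu-PM — every shift.
Total cost: 7.
No cover costs less than 7.

7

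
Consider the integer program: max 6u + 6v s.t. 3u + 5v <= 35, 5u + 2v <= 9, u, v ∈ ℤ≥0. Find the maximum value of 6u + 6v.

(u,v)=(0,4) is feasible, giving 24.
(u,v)=(0,3) is feasible, giving 18.
No feasible integer point exceeds 24.

24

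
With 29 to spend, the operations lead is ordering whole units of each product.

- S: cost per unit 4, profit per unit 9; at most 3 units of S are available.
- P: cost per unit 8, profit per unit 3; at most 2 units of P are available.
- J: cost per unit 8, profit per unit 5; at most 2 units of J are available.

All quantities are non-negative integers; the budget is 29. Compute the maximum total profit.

37

3×S, 1×P, and 1×J: cost 28 ≤ 29, profit 3·9 + 1·3 + 1·5 = 35.
3×S and 2×J: cost 28 ≤ 29, profit 3·9 + 2·5 = 37.
Best is 37.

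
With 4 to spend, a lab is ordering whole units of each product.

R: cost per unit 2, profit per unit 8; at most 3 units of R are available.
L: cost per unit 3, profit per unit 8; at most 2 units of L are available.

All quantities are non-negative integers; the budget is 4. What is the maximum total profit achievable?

16

R has the best ratio (8/2); taking only R gives at most 2×8 = 16 (stopped by the cost limit).
Optimal: 2×R: cost 4 ≤ 4, profit 2·8 = 16.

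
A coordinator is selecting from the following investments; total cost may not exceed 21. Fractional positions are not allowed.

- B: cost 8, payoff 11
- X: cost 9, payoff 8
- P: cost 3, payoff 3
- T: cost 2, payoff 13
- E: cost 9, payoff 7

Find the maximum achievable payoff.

32

Take B, X, and T: cost 8 + 9 + 2 = 19 ≤ 21, payoff 11 + 8 + 13 = 32.
No other feasible combination does better.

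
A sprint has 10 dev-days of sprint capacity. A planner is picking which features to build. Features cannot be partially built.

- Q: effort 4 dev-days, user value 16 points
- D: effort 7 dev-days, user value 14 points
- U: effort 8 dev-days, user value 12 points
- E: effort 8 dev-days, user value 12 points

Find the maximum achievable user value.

Allowing fractional choices, the relaxed optimum would be about 28.0, but features are indivisible.
U: effort 8 ≤ 10, user value 12.
Q: effort 4 ≤ 10, user value 16.
D: effort 7 ≤ 10, user value 14.
Best is Q with total user value 16.

16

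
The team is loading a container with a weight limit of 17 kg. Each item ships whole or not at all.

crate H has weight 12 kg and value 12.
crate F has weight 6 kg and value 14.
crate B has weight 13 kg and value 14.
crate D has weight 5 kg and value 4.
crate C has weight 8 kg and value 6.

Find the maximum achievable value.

20

This is a 0-1 knapsack instance.
Allowing fractional choices, the relaxed optimum would be about 25.8, but items are indivisible.
crate F + crate C: weight 6 + 8 = 14 ≤ 17, value 14 + 6 = 20.
crate F + crate D: weight 6 + 5 = 11 ≤ 17, value 14 + 4 = 18.
crate H + crate D: weight 12 + 5 = 17 ≤ 17, value 12 + 4 = 16.
Best is crate F and crate C with total value 20.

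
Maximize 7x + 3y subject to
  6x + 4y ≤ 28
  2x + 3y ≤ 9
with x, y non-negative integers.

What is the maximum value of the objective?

(x,y)=(4,0): 6·4+4·0=24≤28, 2·4+3·0=8≤9, objective 28.
(x,y)=(3,1): 6·3+4·1=22≤28, 2·3+3·1=9≤9, objective 24.
(x,y)=(3,0): 6·3+4·0=18≤28, 2·3+3·0=6≤9, objective 21.
The best lattice point is (4,0), giving 28.

28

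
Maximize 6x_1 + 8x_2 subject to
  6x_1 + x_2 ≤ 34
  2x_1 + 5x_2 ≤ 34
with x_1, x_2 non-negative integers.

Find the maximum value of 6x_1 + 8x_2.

64

The continuous relaxation peaks at (4.86, 4.86) with value 68.00; rounding to a feasible lattice point costs some objective.
(x_1,x_2)=(4,5): 6·4+1·5=29≤34, 2·4+5·5=33≤34, objective 64.
(x_1,x_2)=(5,4): 6·5+1·4=34≤34, 2·5+5·4=30≤34, objective 62.
(x_1,x_2)=(3,5): 6·3+1·5=23≤34, 2·3+5·5=31≤34, objective 58.
No feasible integer point exceeds 64.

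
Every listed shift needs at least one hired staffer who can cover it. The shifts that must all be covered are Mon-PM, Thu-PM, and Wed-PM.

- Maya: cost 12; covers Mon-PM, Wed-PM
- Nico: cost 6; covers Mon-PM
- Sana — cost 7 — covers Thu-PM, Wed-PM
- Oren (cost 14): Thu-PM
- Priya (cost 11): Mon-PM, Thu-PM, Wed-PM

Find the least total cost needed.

11

The greedy cost-per-new-shift heuristic would pick Sana and Nico for 13, but a cheaper cover exists.
Priya alone covers Mon-PM, Thu-PM, Wed-PM — every shift.
Total cost: 11.
No cover costs less than 11.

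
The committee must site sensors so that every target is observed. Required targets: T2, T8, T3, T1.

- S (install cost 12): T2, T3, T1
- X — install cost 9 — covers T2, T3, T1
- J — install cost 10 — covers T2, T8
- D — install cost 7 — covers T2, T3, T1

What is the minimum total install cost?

Choose J and D: together they cover T2, T8, T3, T1 — every target.
Total install cost: 10 + 7 = 17.
No cover costs less than 17.

17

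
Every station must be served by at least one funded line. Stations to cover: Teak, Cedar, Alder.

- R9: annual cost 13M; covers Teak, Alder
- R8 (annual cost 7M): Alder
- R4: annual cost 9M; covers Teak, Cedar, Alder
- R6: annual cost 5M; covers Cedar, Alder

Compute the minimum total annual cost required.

The greedy cost-per-new-station heuristic would pick R6 and R4 for 14, but a cheaper cover exists.
R4 alone covers Teak, Cedar, Alder — every station.
Total annual cost: 9.
No cover costs less than 9.

9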